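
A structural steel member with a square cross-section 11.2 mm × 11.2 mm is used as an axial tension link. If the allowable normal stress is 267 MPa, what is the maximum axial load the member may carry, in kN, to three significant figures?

33.5 kN

A = 125.4 mm².
P_max = σ_allow · A = 267 · 125.4 = 33490 N = 33.49 kN.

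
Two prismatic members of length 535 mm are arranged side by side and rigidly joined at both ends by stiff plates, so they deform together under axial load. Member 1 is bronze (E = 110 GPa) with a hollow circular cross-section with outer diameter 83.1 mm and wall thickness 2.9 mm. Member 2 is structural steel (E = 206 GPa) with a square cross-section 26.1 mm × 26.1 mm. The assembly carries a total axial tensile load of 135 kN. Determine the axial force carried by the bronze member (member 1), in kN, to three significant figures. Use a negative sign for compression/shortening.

A_1 = 730.7 mm².
A_2 = 681.2 mm².
Equal strain + equilibrium ⇒ each member carries load in proportion to AE: A₁E₁ = 80370000 N, A₂E₂ = 140300000 N, ΣAE = 220700000 N.
F₁ = P·A₁E₁/ΣAE = 135000·80370000/220700000 = 49160 N.

49.2 kN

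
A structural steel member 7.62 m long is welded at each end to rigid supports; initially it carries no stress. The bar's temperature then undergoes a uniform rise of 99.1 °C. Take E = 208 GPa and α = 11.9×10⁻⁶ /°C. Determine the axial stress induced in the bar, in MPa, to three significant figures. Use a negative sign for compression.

Free thermal expansion αLΔT = 11.9e-6 · 7620 · 99.1 = 8.986 mm.
The walls impose strain ε = −(8.986)/7620 = -1.1793e-03; σ = Eε = 208000 · -1.1793e-03 = -245.3 MPa.

-245 MPa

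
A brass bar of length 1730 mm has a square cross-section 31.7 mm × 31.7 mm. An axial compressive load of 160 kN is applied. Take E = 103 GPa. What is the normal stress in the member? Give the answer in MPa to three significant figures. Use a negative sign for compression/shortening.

-159 MPa

A = 1005 mm².
σ = N/A = -160000/1005 = -159.2 MPa.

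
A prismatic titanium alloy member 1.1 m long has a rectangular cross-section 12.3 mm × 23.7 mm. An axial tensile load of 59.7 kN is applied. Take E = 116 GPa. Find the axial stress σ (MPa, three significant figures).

205 MPa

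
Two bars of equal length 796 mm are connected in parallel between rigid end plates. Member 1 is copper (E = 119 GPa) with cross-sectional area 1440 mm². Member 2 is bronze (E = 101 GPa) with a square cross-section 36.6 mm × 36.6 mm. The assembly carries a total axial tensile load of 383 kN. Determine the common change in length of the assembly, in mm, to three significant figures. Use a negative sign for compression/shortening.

0.994 mm

A_2 = 1340 mm².
Equal strain + equilibrium ⇒ each member carries load in proportion to AE: A₁E₁ = 171400000 N, A₂E₂ = 135300000 N, ΣAE = 306700000 N.
δ = PL/ΣAE = 383000·796/306700000 = 0.9942 mm.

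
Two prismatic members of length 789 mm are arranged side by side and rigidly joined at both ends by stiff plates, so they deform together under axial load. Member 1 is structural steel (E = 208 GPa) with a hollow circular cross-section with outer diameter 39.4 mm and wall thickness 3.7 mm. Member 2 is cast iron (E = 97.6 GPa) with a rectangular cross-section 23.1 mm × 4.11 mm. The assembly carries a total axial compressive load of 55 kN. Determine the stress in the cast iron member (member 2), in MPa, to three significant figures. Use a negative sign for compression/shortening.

A_1 = 415 mm².
A_2 = 94.94 mm².
Equal strain + equilibrium ⇒ each member carries load in proportion to AE: A₁E₁ = 86310000 N, A₂E₂ = 9266000 N, ΣAE = 95580000 N.
σ₂ = P·E₂/ΣAE = -55000·97600/95580000 = -56.16 MPa.

-56.2 MPa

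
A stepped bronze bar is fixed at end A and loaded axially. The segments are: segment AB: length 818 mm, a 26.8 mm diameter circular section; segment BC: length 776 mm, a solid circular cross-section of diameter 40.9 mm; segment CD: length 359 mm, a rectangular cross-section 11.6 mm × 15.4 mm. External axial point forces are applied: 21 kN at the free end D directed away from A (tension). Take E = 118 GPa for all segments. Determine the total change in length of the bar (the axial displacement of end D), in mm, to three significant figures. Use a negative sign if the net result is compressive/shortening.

0.721 mm

Internal axial forces (sectioning from the free end, tension +): N_CD = 21 kN, N_BC = 21 kN, N_AB = 21 kN.
A_AB = 564.1 mm².
A_BC = 1314 mm².
A_CD = 178.6 mm².
δ_AB = 21000·818/(564.1·118000) = 0.2581 mm
δ_BC = 21000·776/(1314·118000) = 0.1051 mm
δ_CD = 21000·359/(178.6·118000) = 0.3576 mm
δ = Σδ_i = 0.7208 mm.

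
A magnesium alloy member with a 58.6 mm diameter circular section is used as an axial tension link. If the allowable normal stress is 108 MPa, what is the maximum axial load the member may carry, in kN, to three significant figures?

291 kN

A = 2697 mm².
P_max = σ_allow · A = 108 · 2697 = 291300 N = 291.3 kN.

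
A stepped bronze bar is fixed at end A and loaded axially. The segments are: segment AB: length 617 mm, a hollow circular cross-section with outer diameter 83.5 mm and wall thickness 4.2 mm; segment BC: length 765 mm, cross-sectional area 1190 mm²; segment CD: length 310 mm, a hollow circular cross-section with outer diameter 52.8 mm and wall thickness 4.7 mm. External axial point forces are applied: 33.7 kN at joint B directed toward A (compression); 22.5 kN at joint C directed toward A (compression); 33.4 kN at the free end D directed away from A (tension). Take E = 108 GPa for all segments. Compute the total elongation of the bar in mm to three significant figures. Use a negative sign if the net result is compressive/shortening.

0.0754 mm

Internal axial forces (sectioning from the free end, tension +): N_CD = 33.4 kN, N_BC = 10.9 kN, N_AB = -22.8 kN.
A_AB = 1046 mm².
A_CD = 710.2 mm².
δ_AB = -22800·617/(1046·108000) = -0.1245 mm
δ_BC = 10900·765/(1190·108000) = 0.06488 mm
δ_CD = 33400·310/(710.2·108000) = 0.135 mm
δ = Σδ_i = 0.07538 mm.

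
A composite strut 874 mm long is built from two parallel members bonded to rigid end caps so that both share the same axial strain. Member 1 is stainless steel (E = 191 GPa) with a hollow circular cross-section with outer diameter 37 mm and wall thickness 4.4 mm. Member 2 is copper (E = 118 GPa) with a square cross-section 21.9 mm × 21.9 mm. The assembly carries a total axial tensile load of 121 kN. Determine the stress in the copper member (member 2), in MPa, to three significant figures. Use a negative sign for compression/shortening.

A_1 = 450.6 mm².
A_2 = 479.6 mm².
Equal strain + equilibrium ⇒ each member carries load in proportion to AE: A₁E₁ = 86070000 N, A₂E₂ = 56590000 N, ΣAE = 142700000 N.
σ₂ = P·E₂/ΣAE = 121000·118000/142700000 = 100.1 MPa.

100 MPa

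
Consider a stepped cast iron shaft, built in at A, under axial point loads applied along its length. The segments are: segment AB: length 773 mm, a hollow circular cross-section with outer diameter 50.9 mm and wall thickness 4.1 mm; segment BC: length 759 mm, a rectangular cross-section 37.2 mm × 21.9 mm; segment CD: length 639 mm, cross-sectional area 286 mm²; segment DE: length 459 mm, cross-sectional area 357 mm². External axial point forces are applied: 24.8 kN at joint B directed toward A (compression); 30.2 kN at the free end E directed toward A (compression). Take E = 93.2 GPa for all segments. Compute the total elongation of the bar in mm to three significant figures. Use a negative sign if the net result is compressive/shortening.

-2.20 mm

Internal axial forces (sectioning from the free end, tension +): N_DE = -30.2 kN, N_CD = -30.2 kN, N_BC = -30.2 kN, N_AB = -55 kN.
A_AB = 602.8 mm².
A_BC = 814.7 mm².
δ_AB = -55000·773/(602.8·93200) = -0.7567 mm
δ_BC = -30200·759/(814.7·93200) = -0.3019 mm
δ_CD = -30200·639/(286·93200) = -0.724 mm
δ_DE = -30200·459/(357·93200) = -0.4166 mm
δ = Σδ_i = -2.199 mm.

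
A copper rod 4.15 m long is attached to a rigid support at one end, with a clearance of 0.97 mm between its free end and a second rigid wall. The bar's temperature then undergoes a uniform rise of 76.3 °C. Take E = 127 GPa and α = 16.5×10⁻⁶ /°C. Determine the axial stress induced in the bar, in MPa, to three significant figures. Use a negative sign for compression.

-130 MPa

Free thermal expansion αLΔT = 16.5e-6 · 4150 · 76.3 = 5.225 mm.
The walls engage after the gap closes; constrained expansion = 5.225 − 0.97 = 4.255 mm.
The walls impose strain ε = −(4.255)/4150 = -1.0252e-03; σ = Eε = 127000 · -1.0252e-03 = -130.2 MPa.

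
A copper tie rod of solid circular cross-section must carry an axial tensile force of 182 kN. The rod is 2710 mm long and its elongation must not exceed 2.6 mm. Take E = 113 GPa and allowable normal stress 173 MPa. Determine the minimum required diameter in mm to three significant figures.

Required area A ≥ P/σ_allow = 182000/173 = 1052 mm².
For a solid circular section, d ≥ √(4A/π) = 36.6 mm.
Elongation limit: A ≥ PL/(Eδ_allow) = 182000·2710/(113000·2.6) = 1679 mm² ⇒ d ≥ 46.23 mm.
The elongation limit governs.

46.2 mm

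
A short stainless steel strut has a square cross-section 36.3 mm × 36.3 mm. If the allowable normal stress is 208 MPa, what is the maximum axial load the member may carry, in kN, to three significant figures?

274 kN

A = 1318 mm².
P_max = σ_allow · A = 208 · 1318 = 274100 N = 274.1 kN.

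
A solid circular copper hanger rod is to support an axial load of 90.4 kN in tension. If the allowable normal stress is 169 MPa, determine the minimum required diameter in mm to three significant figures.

Required area A ≥ P/σ_allow = 90400/169 = 534.9 mm².
For a solid circular section, d ≥ √(4A/π) = 26.1 mm.

26.1 mm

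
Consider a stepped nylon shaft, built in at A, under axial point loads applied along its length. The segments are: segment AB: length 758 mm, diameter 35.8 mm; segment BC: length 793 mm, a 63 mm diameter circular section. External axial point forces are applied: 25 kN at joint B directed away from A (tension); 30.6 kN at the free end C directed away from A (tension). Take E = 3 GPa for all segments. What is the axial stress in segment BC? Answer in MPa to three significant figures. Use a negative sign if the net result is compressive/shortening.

9.82 MPa

Internal axial forces (sectioning from the free end, tension +): N_BC = 30.6 kN, N_AB = 55.6 kN.
A_BC = 3117 mm².
σ_BC = N_BC/A_BC = 30600/3117 = 9.816 MPa.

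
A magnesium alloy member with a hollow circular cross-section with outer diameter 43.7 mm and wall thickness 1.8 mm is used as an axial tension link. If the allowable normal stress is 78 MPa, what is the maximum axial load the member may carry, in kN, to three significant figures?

18.5 kN

A = 236.9 mm².
P_max = σ_allow · A = 78 · 236.9 = 18480 N = 18.48 kN.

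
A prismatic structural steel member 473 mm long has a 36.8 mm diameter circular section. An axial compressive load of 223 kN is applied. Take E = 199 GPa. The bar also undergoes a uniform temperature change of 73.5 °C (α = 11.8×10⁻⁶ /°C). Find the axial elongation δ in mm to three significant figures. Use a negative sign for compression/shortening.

A = 1064 mm².
δ_mech = NL/(AE) = -223000·473/(1064·199000) = -0.4983 mm.
δ_thermal = αLΔT = 11.8e-6·473·73.5 = 0.4102 mm.
δ = δ_mech + δ_thermal = -0.08811 mm.

-0.0881 mm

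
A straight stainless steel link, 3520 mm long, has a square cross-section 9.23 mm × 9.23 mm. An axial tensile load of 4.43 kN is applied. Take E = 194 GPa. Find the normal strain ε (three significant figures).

2.68e-04

A = 85.19 mm².
σ = N/A = 52 MPa; ε = σ/E = 52/194000 = 2.680e-04.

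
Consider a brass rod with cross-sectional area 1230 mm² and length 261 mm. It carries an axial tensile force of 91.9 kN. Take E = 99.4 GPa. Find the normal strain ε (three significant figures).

7.52e-04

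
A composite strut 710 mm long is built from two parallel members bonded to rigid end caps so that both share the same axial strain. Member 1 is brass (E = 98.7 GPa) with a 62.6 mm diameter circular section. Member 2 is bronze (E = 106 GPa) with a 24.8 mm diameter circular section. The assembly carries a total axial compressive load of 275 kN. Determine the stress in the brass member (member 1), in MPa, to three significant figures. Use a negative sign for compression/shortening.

-76.5 MPa

A_1 = 3078 mm².
A_2 = 483.1 mm².
Equal strain + equilibrium ⇒ each member carries load in proportion to AE: A₁E₁ = 303800000 N, A₂E₂ = 51200000 N, ΣAE = 355000000 N.
σ₁ = P·E₁/ΣAE = -275000·98700/355000000 = -76.46 MPa.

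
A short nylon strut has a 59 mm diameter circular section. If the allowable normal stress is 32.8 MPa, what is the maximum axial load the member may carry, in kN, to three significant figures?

A = 2734 mm².
P_max = σ_allow · A = 32.8 · 2734 = 89670 N = 89.67 kN.

89.7 kN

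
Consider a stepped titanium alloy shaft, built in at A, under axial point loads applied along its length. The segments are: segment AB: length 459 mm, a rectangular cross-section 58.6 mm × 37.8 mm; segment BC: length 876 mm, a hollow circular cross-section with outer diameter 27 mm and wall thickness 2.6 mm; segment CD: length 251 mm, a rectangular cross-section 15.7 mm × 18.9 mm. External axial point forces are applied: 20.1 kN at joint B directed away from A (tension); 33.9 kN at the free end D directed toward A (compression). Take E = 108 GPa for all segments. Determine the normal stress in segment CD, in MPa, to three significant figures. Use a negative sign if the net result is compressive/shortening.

-114 MPa

Internal axial forces (sectioning from the free end, tension +): N_CD = -33.9 kN, N_BC = -33.9 kN, N_AB = -13.8 kN.
A_CD = 296.7 mm².
σ_CD = N_CD/A_CD = -33900/296.7 = -114.2 MPa.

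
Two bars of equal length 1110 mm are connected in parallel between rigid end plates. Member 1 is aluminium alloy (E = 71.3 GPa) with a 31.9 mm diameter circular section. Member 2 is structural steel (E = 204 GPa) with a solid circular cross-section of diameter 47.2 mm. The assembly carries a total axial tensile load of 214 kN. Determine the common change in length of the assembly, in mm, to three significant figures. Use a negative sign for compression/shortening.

A_1 = 799.2 mm².
A_2 = 1750 mm².
Equal strain + equilibrium ⇒ each member carries load in proportion to AE: A₁E₁ = 56990000 N, A₂E₂ = 356900000 N, ΣAE = 413900000 N.
δ = PL/ΣAE = 214000·1110/413900000 = 0.5739 mm.

0.574 mm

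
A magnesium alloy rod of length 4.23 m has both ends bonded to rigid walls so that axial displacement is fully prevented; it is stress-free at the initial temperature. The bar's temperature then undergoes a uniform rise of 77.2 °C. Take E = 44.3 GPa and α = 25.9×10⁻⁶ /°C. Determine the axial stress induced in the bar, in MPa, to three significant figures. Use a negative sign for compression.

Free thermal expansion αLΔT = 25.9e-6 · 4230 · 77.2 = 8.458 mm.
The walls impose strain ε = −(8.458)/4230 = -1.9995e-03; σ = Eε = 44300 · -1.9995e-03 = -88.58 MPa.

-88.6 MPa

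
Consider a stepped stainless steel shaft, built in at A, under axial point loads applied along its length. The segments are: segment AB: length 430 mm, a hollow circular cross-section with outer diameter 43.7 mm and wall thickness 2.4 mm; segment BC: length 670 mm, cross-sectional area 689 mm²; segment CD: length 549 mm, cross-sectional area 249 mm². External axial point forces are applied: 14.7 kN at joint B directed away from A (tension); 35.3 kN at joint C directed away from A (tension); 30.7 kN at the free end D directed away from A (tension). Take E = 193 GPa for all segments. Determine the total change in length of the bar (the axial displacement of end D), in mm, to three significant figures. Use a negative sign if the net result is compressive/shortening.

Internal axial forces (sectioning from the free end, tension +): N_CD = 30.7 kN, N_BC = 66 kN, N_AB = 80.7 kN.
A_AB = 311.4 mm².
δ_AB = 80700·430/(311.4·193000) = 0.5774 mm
δ_BC = 66000·670/(689·193000) = 0.3325 mm
δ_CD = 30700·549/(249·193000) = 0.3507 mm
δ = Σδ_i = 1.261 mm.

1.26 mm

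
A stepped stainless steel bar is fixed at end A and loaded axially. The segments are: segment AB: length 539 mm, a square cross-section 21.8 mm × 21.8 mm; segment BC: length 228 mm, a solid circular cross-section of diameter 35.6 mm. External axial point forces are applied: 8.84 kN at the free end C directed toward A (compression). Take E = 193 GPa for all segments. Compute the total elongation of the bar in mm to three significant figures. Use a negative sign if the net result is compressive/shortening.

Internal axial forces (sectioning from the free end, tension +): N_BC = -8.84 kN, N_AB = -8.84 kN.
A_AB = 475.2 mm².
A_BC = 995.4 mm².
δ_AB = -8840·539/(475.2·193000) = -0.05195 mm
δ_BC = -8840·228/(995.4·193000) = -0.01049 mm
δ = Σδ_i = -0.06244 mm.

-0.0624 mm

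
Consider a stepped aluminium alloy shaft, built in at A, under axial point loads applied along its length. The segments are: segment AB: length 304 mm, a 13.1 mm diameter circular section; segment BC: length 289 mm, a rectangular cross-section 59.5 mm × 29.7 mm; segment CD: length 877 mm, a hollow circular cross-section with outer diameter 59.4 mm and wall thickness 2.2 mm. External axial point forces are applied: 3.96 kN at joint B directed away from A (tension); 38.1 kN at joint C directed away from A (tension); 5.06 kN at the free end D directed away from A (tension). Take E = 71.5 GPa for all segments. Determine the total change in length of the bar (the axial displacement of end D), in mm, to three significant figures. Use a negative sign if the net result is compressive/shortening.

1.74 mm

Internal axial forces (sectioning from the free end, tension +): N_CD = 5.06 kN, N_BC = 43.16 kN, N_AB = 47.12 kN.
A_AB = 134.8 mm².
A_BC = 1767 mm².
A_CD = 395.3 mm².
δ_AB = 47120·304/(134.8·71500) = 1.486 mm
δ_BC = 43160·289/(1767·71500) = 0.09872 mm
δ_CD = 5060·877/(395.3·71500) = 0.157 mm
δ = Σδ_i = 1.742 mm.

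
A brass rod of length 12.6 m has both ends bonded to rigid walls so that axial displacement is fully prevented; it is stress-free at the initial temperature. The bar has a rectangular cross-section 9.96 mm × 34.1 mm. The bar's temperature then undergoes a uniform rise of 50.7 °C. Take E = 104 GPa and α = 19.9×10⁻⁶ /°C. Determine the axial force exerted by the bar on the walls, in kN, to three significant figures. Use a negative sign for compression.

-35.6 kN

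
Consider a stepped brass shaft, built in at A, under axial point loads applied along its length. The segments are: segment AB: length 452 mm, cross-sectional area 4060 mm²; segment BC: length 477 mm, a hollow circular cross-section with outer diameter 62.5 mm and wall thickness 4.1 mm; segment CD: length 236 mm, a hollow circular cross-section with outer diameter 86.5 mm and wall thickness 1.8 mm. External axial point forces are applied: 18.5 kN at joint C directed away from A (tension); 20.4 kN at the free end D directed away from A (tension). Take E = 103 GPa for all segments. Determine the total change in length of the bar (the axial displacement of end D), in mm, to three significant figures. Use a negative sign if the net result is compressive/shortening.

0.379 mm

Internal axial forces (sectioning from the free end, tension +): N_CD = 20.4 kN, N_BC = 38.9 kN, N_AB = 38.9 kN.
A_BC = 752.2 mm².
A_CD = 479 mm².
δ_AB = 38900·452/(4060·103000) = 0.04205 mm
δ_BC = 38900·477/(752.2·103000) = 0.2395 mm
δ_CD = 20400·236/(479·103000) = 0.09759 mm
δ = Σδ_i = 0.3791 mm.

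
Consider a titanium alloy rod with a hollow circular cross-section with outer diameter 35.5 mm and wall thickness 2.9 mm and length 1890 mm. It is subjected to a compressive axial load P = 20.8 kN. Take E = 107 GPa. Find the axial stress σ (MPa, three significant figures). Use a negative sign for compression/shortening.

A = 297 mm².
σ = N/A = -20800/297 = -70.03 MPa.

-70.0 MPa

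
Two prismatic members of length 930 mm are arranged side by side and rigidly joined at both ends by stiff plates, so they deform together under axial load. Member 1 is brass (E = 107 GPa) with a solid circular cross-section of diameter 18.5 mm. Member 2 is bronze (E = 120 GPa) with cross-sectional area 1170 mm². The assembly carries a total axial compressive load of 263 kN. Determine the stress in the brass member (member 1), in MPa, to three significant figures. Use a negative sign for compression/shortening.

-166 MPa

A_1 = 268.8 mm².
Equal strain + equilibrium ⇒ each member carries load in proportion to AE: A₁E₁ = 28760000 N, A₂E₂ = 140400000 N, ΣAE = 169200000 N.
σ₁ = P·E₁/ΣAE = -263000·107000/169200000 = -166.4 MPa.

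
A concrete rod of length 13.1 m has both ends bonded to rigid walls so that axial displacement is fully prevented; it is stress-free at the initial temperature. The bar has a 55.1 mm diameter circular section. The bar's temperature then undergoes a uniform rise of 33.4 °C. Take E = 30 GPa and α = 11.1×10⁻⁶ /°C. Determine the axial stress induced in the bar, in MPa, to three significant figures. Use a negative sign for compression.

-11.1 MPa

Free thermal expansion αLΔT = 11.1e-6 · 13100 · 33.4 = 4.857 mm.
The walls impose strain ε = −(4.857)/13100 = -3.7074e-04; σ = Eε = 30000 · -3.7074e-04 = -11.12 MPa.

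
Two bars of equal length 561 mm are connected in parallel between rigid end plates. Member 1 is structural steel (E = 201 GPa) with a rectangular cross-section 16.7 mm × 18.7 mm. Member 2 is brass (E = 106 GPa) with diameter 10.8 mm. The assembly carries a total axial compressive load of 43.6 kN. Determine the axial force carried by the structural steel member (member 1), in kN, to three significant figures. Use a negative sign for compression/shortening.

A_1 = 312.3 mm².
A_2 = 91.61 mm².
Equal strain + equilibrium ⇒ each member carries load in proportion to AE: A₁E₁ = 62770000 N, A₂E₂ = 9711000 N, ΣAE = 72480000 N.
F₁ = P·A₁E₁/ΣAE = -43600·62770000/72480000 = -37760 N.

-37.8 kN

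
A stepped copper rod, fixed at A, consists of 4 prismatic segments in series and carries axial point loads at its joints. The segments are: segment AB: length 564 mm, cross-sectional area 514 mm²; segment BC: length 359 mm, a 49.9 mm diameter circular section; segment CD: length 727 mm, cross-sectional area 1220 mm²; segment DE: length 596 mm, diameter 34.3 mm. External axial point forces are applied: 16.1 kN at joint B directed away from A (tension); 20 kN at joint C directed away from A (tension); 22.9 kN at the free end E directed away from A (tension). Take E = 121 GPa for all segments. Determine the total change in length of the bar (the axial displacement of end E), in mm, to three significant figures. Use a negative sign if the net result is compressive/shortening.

Internal axial forces (sectioning from the free end, tension +): N_DE = 22.9 kN, N_CD = 22.9 kN, N_BC = 42.9 kN, N_AB = 59 kN.
A_BC = 1956 mm².
A_DE = 924 mm².
δ_AB = 59000·564/(514·121000) = 0.535 mm
δ_BC = 42900·359/(1956·121000) = 0.06508 mm
δ_CD = 22900·727/(1220·121000) = 0.1128 mm
δ_DE = 22900·596/(924·121000) = 0.1221 mm
δ = Σδ_i = 0.835 mm.

0.835 mm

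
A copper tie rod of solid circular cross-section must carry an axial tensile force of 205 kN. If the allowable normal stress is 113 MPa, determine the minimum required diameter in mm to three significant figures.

48.1 mm

Required area A ≥ P/σ_allow = 205000/113 = 1814 mm².
For a solid circular section, d ≥ √(4A/π) = 48.06 mm.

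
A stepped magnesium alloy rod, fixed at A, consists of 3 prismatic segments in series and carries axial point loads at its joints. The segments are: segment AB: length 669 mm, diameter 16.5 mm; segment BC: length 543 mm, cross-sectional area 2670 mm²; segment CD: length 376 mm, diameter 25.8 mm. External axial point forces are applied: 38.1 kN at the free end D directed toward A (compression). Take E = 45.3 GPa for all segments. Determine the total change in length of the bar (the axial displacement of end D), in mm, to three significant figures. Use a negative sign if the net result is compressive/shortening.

-3.41 mm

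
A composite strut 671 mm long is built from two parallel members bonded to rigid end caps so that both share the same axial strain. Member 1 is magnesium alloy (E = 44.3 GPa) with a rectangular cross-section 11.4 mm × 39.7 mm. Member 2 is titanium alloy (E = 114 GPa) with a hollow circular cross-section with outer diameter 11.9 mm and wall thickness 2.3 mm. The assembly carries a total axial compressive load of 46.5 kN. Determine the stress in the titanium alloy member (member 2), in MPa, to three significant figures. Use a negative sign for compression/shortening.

-190 MPa

A_1 = 452.6 mm².
A_2 = 69.37 mm².
Equal strain + equilibrium ⇒ each member carries load in proportion to AE: A₁E₁ = 20050000 N, A₂E₂ = 7908000 N, ΣAE = 27960000 N.
σ₂ = P·E₂/ΣAE = -46500·114000/27960000 = -189.6 MPa.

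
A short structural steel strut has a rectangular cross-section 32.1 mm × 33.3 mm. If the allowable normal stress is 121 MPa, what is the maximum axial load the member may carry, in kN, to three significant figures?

A = 1069 mm².
P_max = σ_allow · A = 121 · 1069 = 129300 N = 129.3 kN.

129 kN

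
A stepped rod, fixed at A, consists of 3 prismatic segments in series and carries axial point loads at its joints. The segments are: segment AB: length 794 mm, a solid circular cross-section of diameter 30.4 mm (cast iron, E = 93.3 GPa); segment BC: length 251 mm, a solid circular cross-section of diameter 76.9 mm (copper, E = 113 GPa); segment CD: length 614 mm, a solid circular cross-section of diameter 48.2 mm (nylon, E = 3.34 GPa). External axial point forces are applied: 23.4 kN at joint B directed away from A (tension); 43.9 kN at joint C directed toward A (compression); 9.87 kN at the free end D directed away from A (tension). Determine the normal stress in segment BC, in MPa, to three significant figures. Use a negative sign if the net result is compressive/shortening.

Internal axial forces (sectioning from the free end, tension +): N_CD = 9.87 kN, N_BC = -34.03 kN, N_AB = -10.63 kN.
A_BC = 4645 mm².
σ_BC = N_BC/A_BC = -34030/4645 = -7.327 MPa.

-7.33 MPa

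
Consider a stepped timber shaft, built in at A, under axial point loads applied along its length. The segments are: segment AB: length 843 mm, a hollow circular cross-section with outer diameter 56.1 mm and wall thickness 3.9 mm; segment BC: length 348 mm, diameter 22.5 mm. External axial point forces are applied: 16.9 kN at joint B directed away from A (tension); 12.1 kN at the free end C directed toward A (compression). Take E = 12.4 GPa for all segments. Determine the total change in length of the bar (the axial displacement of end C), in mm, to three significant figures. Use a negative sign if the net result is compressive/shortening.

Internal axial forces (sectioning from the free end, tension +): N_BC = -12.1 kN, N_AB = 4.8 kN.
A_AB = 639.6 mm².
A_BC = 397.6 mm².
δ_AB = 4800·843/(639.6·12400) = 0.5102 mm
δ_BC = -12100·348/(397.6·12400) = -0.8541 mm
δ = Σδ_i = -0.3438 mm.

-0.344 mm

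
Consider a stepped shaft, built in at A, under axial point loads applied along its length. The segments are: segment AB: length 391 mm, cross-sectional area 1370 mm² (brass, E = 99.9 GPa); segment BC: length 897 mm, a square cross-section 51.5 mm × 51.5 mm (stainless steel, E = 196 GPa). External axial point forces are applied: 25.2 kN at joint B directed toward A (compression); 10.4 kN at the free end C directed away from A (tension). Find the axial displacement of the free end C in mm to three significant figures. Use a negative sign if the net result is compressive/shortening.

-0.0243 mm

Internal axial forces (sectioning from the free end, tension +): N_BC = 10.4 kN, N_AB = -14.8 kN.
A_BC = 2652 mm².
δ_AB = -14800·391/(1370·99900) = -0.04228 mm
δ_BC = 10400·897/(2652·196000) = 0.01795 mm
δ = Σδ_i = -0.02434 mm.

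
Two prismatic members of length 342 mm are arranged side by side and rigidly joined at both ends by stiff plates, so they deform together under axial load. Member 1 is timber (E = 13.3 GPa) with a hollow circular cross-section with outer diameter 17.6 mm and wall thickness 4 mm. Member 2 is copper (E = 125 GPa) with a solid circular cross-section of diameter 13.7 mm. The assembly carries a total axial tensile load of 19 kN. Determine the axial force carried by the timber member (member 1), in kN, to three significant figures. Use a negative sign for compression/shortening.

2.09 kN

A_1 = 170.9 mm².
A_2 = 147.4 mm².
Equal strain + equilibrium ⇒ each member carries load in proportion to AE: A₁E₁ = 2273000 N, A₂E₂ = 18430000 N, ΣAE = 20700000 N.
F₁ = P·A₁E₁/ΣAE = 19000·2273000/20700000 = 2086 N.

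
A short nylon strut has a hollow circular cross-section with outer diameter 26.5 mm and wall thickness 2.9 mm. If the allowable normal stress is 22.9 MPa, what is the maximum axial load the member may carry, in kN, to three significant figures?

4.92 kN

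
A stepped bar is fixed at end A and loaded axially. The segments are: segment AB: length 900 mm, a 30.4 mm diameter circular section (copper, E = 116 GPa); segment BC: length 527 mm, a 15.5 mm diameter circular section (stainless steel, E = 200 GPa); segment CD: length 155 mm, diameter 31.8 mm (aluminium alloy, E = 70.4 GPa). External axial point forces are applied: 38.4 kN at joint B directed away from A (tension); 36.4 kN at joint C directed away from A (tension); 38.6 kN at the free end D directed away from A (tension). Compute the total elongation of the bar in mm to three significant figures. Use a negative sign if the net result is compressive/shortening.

2.37 mm

Internal axial forces (sectioning from the free end, tension +): N_CD = 38.6 kN, N_BC = 75 kN, N_AB = 113.4 kN.
A_AB = 725.8 mm².
A_BC = 188.7 mm².
A_CD = 794.2 mm².
δ_AB = 113400·900/(725.8·116000) = 1.212 mm
δ_BC = 75000·527/(188.7·200000) = 1.047 mm
δ_CD = 38600·155/(794.2·70400) = 0.107 mm
δ = Σδ_i = 2.367 mm.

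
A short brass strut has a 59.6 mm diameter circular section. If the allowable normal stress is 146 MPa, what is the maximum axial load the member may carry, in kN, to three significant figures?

A = 2790 mm².
P_max = σ_allow · A = 146 · 2790 = 407300 N = 407.3 kN.

407 kN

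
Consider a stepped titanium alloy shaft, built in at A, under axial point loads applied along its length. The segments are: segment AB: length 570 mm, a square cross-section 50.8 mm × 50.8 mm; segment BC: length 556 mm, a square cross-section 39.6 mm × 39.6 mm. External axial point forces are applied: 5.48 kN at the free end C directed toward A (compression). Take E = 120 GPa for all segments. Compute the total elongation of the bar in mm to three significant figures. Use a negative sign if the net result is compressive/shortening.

Internal axial forces (sectioning from the free end, tension +): N_BC = -5.48 kN, N_AB = -5.48 kN.
A_AB = 2581 mm².
A_BC = 1568 mm².
δ_AB = -5480·570/(2581·120000) = -0.01009 mm
δ_BC = -5480·556/(1568·120000) = -0.01619 mm
δ = Σδ_i = -0.02628 mm.

-0.0263 mm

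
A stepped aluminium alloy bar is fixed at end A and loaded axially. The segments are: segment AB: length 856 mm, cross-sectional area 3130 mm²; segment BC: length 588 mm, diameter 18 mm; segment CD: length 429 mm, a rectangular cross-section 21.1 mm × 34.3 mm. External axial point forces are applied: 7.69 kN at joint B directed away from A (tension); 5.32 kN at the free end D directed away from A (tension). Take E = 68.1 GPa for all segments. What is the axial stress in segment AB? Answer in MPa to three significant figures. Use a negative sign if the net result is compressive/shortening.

4.16 MPa

Internal axial forces (sectioning from the free end, tension +): N_CD = 5.32 kN, N_BC = 5.32 kN, N_AB = 13.01 kN.
σ_AB = N_AB/A_AB = 13010/3130 = 4.157 MPa.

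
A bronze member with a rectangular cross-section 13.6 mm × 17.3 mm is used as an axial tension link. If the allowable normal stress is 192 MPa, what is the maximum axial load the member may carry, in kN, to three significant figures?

A = 235.3 mm².
P_max = σ_allow · A = 192 · 235.3 = 45170 N = 45.17 kN.

45.2 kN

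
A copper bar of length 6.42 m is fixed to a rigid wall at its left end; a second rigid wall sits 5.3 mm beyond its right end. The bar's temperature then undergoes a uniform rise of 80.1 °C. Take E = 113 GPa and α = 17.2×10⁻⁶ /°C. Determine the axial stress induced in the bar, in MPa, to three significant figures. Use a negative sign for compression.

-62.4 MPa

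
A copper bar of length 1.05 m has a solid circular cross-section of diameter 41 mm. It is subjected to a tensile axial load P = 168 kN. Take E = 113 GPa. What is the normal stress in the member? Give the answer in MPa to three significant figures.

127 MPa

A = 1320 mm².
σ = N/A = 168000/1320 = 127.2 MPa.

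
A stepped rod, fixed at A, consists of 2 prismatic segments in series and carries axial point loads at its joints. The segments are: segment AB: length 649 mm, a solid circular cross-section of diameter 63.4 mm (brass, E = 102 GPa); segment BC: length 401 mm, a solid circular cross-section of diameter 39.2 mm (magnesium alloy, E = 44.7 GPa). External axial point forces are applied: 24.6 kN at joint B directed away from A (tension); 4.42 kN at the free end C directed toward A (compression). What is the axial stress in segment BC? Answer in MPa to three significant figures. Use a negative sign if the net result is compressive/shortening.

Internal axial forces (sectioning from the free end, tension +): N_BC = -4.42 kN, N_AB = 20.18 kN.
A_BC = 1207 mm².
σ_BC = N_BC/A_BC = -4420/1207 = -3.662 MPa.

-3.66 MPa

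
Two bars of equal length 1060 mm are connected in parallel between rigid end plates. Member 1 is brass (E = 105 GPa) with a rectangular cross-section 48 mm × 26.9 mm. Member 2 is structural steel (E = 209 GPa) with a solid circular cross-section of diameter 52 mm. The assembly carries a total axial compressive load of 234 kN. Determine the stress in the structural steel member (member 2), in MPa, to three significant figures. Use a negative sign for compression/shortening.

-84.4 MPa

A_1 = 1291 mm².
A_2 = 2124 mm².
Equal strain + equilibrium ⇒ each member carries load in proportion to AE: A₁E₁ = 135600000 N, A₂E₂ = 443900000 N, ΣAE = 579400000 N.
σ₂ = P·E₂/ΣAE = -234000·209000/579400000 = -84.4 MPa.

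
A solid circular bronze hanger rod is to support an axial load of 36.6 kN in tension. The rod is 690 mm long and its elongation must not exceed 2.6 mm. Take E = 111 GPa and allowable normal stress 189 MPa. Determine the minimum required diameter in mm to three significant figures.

15.7 mm

Required area A ≥ P/σ_allow = 36600/189 = 193.7 mm².
For a solid circular section, d ≥ √(4A/π) = 15.7 mm.
Elongation limit: A ≥ PL/(Eδ_allow) = 36600·690/(111000·2.6) = 87.51 mm² ⇒ d ≥ 10.56 mm.
The stress limit governs.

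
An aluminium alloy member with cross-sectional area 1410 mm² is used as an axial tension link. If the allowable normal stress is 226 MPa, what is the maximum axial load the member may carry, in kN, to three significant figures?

319 kN

P_max = σ_allow · A = 226 · 1410 = 318700 N = 318.7 kN.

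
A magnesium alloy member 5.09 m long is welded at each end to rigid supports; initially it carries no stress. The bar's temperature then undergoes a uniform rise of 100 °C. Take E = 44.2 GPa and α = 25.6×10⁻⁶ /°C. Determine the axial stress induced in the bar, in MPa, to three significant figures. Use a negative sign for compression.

-113 MPa

Free thermal expansion αLΔT = 25.6e-6 · 5090 · 100 = 13.03 mm.
The walls impose strain ε = −(13.03)/5090 = -2.5600e-03; σ = Eε = 44200 · -2.5600e-03 = -113.2 MPa.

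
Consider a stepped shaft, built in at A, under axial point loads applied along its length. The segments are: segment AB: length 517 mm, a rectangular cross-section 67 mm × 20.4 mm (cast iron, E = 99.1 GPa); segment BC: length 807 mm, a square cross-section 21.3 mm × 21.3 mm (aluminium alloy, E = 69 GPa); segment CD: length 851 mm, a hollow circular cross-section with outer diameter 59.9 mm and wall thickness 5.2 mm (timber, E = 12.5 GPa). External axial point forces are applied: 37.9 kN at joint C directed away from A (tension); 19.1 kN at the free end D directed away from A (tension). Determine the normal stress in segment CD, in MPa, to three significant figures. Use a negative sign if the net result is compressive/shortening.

21.4 MPa

Internal axial forces (sectioning from the free end, tension +): N_CD = 19.1 kN, N_BC = 57 kN, N_AB = 57 kN.
A_CD = 893.6 mm².
σ_CD = N_CD/A_CD = 19100/893.6 = 21.37 MPa.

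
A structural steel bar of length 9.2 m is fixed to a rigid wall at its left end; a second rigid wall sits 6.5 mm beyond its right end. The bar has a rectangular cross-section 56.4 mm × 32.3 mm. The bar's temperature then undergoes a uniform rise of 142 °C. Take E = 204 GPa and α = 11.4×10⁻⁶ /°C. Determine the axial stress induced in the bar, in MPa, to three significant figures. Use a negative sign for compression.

-186 MPa

Free thermal expansion αLΔT = 11.4e-6 · 9200 · 142 = 14.89 mm.
The walls engage after the gap closes; constrained expansion = 14.89 − 6.5 = 8.393 mm.
The walls impose strain ε = −(8.393)/9200 = -9.1228e-04; σ = Eε = 204000 · -9.1228e-04 = -186.1 MPa.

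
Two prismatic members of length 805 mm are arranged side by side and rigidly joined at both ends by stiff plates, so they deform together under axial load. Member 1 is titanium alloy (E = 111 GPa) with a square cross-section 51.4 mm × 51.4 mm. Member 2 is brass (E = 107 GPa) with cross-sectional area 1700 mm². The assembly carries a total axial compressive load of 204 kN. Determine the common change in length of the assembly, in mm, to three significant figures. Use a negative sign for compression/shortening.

A_1 = 2642 mm².
Equal strain + equilibrium ⇒ each member carries load in proportion to AE: A₁E₁ = 293300000 N, A₂E₂ = 181900000 N, ΣAE = 475200000 N.
δ = PL/ΣAE = -204000·805/475200000 = -0.3456 mm.

-0.346 mm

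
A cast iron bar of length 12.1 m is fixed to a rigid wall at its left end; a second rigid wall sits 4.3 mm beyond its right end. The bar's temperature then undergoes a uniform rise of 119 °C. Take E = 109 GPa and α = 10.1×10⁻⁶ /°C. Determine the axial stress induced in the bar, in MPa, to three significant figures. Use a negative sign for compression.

Free thermal expansion αLΔT = 10.1e-6 · 12100 · 119 = 14.54 mm.
The walls engage after the gap closes; constrained expansion = 14.54 − 4.3 = 10.24 mm.
The walls impose strain ε = −(10.24)/12100 = -8.4653e-04; σ = Eε = 109000 · -8.4653e-04 = -92.27 MPa.

-92.3 MPa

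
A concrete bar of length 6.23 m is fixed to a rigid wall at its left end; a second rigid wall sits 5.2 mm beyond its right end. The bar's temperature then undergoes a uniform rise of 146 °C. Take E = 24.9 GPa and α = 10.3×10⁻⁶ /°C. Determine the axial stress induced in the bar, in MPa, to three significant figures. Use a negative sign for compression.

Free thermal expansion αLΔT = 10.3e-6 · 6230 · 146 = 9.369 mm.
The walls engage after the gap closes; constrained expansion = 9.369 − 5.2 = 4.169 mm.
The walls impose strain ε = −(4.169)/6230 = -6.6913e-04; σ = Eε = 24900 · -6.6913e-04 = -16.66 MPa.

-16.7 MPa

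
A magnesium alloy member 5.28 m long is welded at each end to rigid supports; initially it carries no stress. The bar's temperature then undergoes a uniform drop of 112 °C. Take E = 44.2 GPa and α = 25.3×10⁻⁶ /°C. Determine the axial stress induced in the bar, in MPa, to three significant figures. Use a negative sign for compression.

125 MPa

Free thermal expansion αLΔT = 25.3e-6 · 5280 · -112 = -14.96 mm.
The walls impose strain ε = −(-14.96)/5280 = 2.8336e-03; σ = Eε = 44200 · 2.8336e-03 = 125.2 MPa.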